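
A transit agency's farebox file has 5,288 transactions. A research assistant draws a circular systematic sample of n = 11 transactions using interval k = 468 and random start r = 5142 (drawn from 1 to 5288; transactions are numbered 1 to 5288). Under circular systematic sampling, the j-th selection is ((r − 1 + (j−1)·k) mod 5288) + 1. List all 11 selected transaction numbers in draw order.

Selection 1: 5142
Selection 2: 5142 + 468 = 5610 → 5610 − 5288 = 322
Selection 3: 322 + 468 = 790
Selection 4: 790 + 468 = 1258
Selection 5: 1258 + 468 = 1726
Selection 6: 1726 + 468 = 2194
Selection 7: 2194 + 468 = 2662
Selection 8: 2662 + 468 = 3130
Selection 9: 3130 + 468 = 3598
Selection 10: 3598 + 468 = 4066
Selection 11: 4066 + 468 = 4534

5142, 322, 790, 1258, 1726, 2194, 2662, 3130, 3598, 4066, 4534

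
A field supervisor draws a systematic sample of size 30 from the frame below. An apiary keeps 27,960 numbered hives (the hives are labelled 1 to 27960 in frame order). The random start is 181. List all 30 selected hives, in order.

181, 1113, 2045, 2977, 3909, 4841, 5773, 6705, 7637, 8569, 9501, 10433, 11365, 12297, 13229, 14161, 15093, 16025, 16957, 17889, 18821, 19753, 20685, 21617, 22549, 23481, 24413, 25345, 26277, 27209

k = N/n = 27960/30 = 932
hive 1: 181
hive 2: 181 + 932 = 1113
hive 3: 1113 + 932 = 2045
hive 4: 2045 + 932 = 2977
hive 5: 2977 + 932 = 3909
hive 6: 3909 + 932 = 4841
hive 7: 4841 + 932 = 5773
hive 8: 5773 + 932 = 6705
hive 9: 6705 + 932 = 7637
hive 10: 7637 + 932 = 8569
hive 11: 8569 + 932 = 9501
hive 12: 9501 + 932 = 10433
hive 13: 10433 + 932 = 11365
hive 14: 11365 + 932 = 12297
hive 15: 12297 + 932 = 13229
hive 16: 13229 + 932 = 14161
hive 17: 14161 + 932 = 15093
hive 18: 15093 + 932 = 16025
hive 19: 16025 + 932 = 16957
hive 20: 16957 + 932 = 17889
hive 21: 17889 + 932 = 18821
hive 22: 18821 + 932 = 19753
hive 23: 19753 + 932 = 20685
hive 24: 20685 + 932 = 21617
hive 25: 21617 + 932 = 22549
hive 26: 22549 + 932 = 23481
hive 27: 23481 + 932 = 24413
hive 28: 24413 + 932 = 25345
hive 29: 25345 + 932 = 26277
hive 30: 26277 + 932 = 27209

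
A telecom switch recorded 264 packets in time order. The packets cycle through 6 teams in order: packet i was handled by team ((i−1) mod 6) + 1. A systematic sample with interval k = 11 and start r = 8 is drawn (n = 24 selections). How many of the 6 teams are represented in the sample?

6

Consecutive selections differ by k = 11, so their team numbers differ by 11 mod 6 = 5.
gcd(11, 6) = 1, so the sample visits 6/1 = 6 distinct residues mod 6.
Start 8 is team 2; the teams hit are 1, 2, 3, 4, 5, 6.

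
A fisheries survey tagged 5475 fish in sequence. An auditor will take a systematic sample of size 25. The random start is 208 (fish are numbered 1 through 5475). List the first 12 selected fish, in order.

k = N/n = 5475/25 = 219
fish 1: 208
fish 2: 208 + 219 = 427
fish 3: 427 + 219 = 646
fish 4: 646 + 219 = 865
fish 5: 865 + 219 = 1084
fish 6: 1084 + 219 = 1303
fish 7: 1303 + 219 = 1522
fish 8: 1522 + 219 = 1741
fish 9: 1741 + 219 = 1960
fish 10: 1960 + 219 = 2179
fish 11: 2179 + 219 = 2398
fish 12: 2398 + 219 = 2617

208, 427, 646, 865, 1084, 1303, 1522, 1741, 1960, 2179, 2398, 2617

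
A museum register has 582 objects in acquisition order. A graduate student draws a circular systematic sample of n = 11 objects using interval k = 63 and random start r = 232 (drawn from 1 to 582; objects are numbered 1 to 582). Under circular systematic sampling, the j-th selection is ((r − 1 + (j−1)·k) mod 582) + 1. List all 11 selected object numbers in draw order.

Selection 1: 232
Selection 2: 232 + 63 = 295
Selection 3: 295 + 63 = 358
Selection 4: 358 + 63 = 421
Selection 5: 421 + 63 = 484
Selection 6: 484 + 63 = 547
Selection 7: 547 + 63 = 610 → 610 − 582 = 28
Selection 8: 28 + 63 = 91
Selection 9: 91 + 63 = 154
Selection 10: 154 + 63 = 217
Selection 11: 217 + 63 = 280

232, 295, 358, 421, 484, 547, 28, 91, 154, 217, 280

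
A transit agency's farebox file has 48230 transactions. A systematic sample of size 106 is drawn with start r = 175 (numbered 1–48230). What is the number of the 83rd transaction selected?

k = 48230/106 = 455
83rd selection = r + (83−1)·k = 175 + 82×455 = 175 + 37310 = 37485

37485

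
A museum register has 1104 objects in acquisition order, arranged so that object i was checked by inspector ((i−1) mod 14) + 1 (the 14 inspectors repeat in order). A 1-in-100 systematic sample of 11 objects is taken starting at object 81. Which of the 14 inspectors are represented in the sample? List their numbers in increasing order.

Consecutive selections differ by k = 100, so their inspector numbers differ by 100 mod 14 = 2.
gcd(100, 14) = 2, so the sample visits 14/2 = 7 distinct residues mod 14.
Start 81 is inspector 11; the inspectors hit are 1, 3, 5, 7, 9, 11, 13.

1, 3, 5, 7, 9, 11, 13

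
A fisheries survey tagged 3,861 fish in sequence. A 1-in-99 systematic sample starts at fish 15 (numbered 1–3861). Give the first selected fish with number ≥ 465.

510

k = 99
Steps past start: ⌈(465 − 15)/99⌉ = ⌈450/99⌉ = 5
Selected fish: 15 + 5×99 = 510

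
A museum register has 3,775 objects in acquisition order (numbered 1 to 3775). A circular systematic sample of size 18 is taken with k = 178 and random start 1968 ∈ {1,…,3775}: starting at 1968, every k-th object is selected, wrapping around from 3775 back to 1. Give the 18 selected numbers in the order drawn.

Selection 1: 1968
Selection 2: 1968 + 178 = 2146
Selection 3: 2146 + 178 = 2324
Selection 4: 2324 + 178 = 2502
Selection 5: 2502 + 178 = 2680
Selection 6: 2680 + 178 = 2858
Selection 7: 2858 + 178 = 3036
Selection 8: 3036 + 178 = 3214
Selection 9: 3214 + 178 = 3392
Selection 10: 3392 + 178 = 3570
Selection 11: 3570 + 178 = 3748
Selection 12: 3748 + 178 = 3926 → 3926 − 3775 = 151
Selection 13: 151 + 178 = 329
Selection 14: 329 + 178 = 507
Selection 15: 507 + 178 = 685
Selection 16: 685 + 178 = 863
Selection 17: 863 + 178 = 1041
Selection 18: 1041 + 178 = 1219

1968, 2146, 2324, 2502, 2680, 2858, 3036, 3214, 3392, 3570, 3748, 151, 329, 507, 685, 863, 1041, 1219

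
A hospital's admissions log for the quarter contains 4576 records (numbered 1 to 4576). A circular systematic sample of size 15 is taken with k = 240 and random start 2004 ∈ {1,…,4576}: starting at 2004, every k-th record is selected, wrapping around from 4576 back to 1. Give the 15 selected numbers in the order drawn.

Selection 1: 2004
Selection 2: 2004 + 240 = 2244
Selection 3: 2244 + 240 = 2484
Selection 4: 2484 + 240 = 2724
Selection 5: 2724 + 240 = 2964
Selection 6: 2964 + 240 = 3204
Selection 7: 3204 + 240 = 3444
Selection 8: 3444 + 240 = 3684
Selection 9: 3684 + 240 = 3924
Selection 10: 3924 + 240 = 4164
Selection 11: 4164 + 240 = 4404
Selection 12: 4404 + 240 = 4644 → 4644 − 4576 = 68
Selection 13: 68 + 240 = 308
Selection 14: 308 + 240 = 548
Selection 15: 548 + 240 = 788

2004, 2244, 2484, 2724, 2964, 3204, 3444, 3684, 3924, 4164, 4404, 68, 308, 548, 788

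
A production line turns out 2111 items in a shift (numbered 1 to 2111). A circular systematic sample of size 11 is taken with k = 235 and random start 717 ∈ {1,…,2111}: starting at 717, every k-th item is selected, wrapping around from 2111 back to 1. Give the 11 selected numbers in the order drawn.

717, 952, 1187, 1422, 1657, 1892, 16, 251, 486, 721, 956

Selection 1: 717
Selection 2: 717 + 235 = 952
Selection 3: 952 + 235 = 1187
Selection 4: 1187 + 235 = 1422
Selection 5: 1422 + 235 = 1657
Selection 6: 1657 + 235 = 1892
Selection 7: 1892 + 235 = 2127 → 2127 − 2111 = 16
Selection 8: 16 + 235 = 251
Selection 9: 251 + 235 = 486
Selection 10: 486 + 235 = 721
Selection 11: 721 + 235 = 956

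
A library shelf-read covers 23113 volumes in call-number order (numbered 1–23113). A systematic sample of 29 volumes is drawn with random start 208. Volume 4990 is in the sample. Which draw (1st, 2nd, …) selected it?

7

k = 23113/29 = 797
position = (4990 − 208)/797 + 1 = 4782/797 + 1 = 6 + 1 = 7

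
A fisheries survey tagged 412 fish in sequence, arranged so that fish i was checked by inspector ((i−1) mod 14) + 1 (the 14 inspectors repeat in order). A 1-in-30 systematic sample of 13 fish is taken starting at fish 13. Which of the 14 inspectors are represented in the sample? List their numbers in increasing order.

Consecutive selections differ by k = 30, so their inspector numbers differ by 30 mod 14 = 2.
gcd(30, 14) = 2, so the sample visits 14/2 = 7 distinct residues mod 14.
Start 13 is inspector 13; the inspectors hit are 1, 3, 5, 7, 9, 11, 13.

1, 3, 5, 7, 9, 11, 13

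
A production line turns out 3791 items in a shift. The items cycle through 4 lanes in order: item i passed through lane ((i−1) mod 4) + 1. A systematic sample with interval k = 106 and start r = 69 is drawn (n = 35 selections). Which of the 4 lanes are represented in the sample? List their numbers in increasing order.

Consecutive selections differ by k = 106, so their lane numbers differ by 106 mod 4 = 2.
gcd(106, 4) = 2, so the sample visits 4/2 = 2 distinct residues mod 4.
Start 69 is lane 1; the lanes hit are 1, 3.

1, 3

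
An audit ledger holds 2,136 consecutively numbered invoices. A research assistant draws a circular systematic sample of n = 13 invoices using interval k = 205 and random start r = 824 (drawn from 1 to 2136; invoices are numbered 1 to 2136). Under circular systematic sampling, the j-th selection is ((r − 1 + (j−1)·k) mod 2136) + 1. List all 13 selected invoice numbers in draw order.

Selection 1: 824
Selection 2: 824 + 205 = 1029
Selection 3: 1029 + 205 = 1234
Selection 4: 1234 + 205 = 1439
Selection 5: 1439 + 205 = 1644
Selection 6: 1644 + 205 = 1849
Selection 7: 1849 + 205 = 2054
Selection 8: 2054 + 205 = 2259 → 2259 − 2136 = 123
Selection 9: 123 + 205 = 328
Selection 10: 328 + 205 = 533
Selection 11: 533 + 205 = 738
Selection 12: 738 + 205 = 943
Selection 13: 943 + 205 = 1148

824, 1029, 1234, 1439, 1644, 1849, 2054, 123, 328, 533, 738, 943, 1148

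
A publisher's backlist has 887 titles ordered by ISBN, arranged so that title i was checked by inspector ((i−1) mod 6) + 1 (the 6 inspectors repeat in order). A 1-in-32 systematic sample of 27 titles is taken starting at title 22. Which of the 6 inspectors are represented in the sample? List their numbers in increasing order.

Consecutive selections differ by k = 32, so their inspector numbers differ by 32 mod 6 = 2.
gcd(32, 6) = 2, so the sample visits 6/2 = 3 distinct residues mod 6.
Start 22 is inspector 4; the inspectors hit are 2, 4, 6.

2, 4, 6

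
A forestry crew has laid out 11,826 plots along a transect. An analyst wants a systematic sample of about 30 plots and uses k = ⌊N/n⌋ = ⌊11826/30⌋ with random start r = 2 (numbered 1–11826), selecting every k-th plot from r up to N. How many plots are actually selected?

31

k = ⌊11826/30⌋ = 394
Achieved size = ⌊(11826 − 2)/394⌋ + 1 = ⌊11824/394⌋ + 1 = 30 + 1 = 31
(last selection: 2 + 30×394 = 11822 ≤ 11826; next would be 12216 > 11826)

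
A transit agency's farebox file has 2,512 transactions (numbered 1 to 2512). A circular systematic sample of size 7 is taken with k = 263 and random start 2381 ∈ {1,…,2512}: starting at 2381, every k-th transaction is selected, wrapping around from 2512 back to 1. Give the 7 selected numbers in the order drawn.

Selection 1: 2381
Selection 2: 2381 + 263 = 2644 → 2644 − 2512 = 132
Selection 3: 132 + 263 = 395
Selection 4: 395 + 263 = 658
Selection 5: 658 + 263 = 921
Selection 6: 921 + 263 = 1184
Selection 7: 1184 + 263 = 1447

2381, 132, 395, 658, 921, 1184, 1447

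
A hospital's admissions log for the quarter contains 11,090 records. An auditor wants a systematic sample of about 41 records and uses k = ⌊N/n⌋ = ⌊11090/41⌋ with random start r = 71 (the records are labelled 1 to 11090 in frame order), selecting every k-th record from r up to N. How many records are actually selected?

k = ⌊11090/41⌋ = 270
Achieved size = ⌊(11090 − 71)/270⌋ + 1 = ⌊11019/270⌋ + 1 = 40 + 1 = 41
(last selection: 71 + 40×270 = 10871 ≤ 11090; next would be 11141 > 11090)

41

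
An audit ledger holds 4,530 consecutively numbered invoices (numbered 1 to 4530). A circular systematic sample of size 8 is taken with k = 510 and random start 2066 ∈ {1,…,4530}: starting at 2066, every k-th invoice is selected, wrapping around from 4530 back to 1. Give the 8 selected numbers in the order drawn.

2066, 2576, 3086, 3596, 4106, 86, 596, 1106

Selection 1: 2066
Selection 2: 2066 + 510 = 2576
Selection 3: 2576 + 510 = 3086
Selection 4: 3086 + 510 = 3596
Selection 5: 3596 + 510 = 4106
Selection 6: 4106 + 510 = 4616 → 4616 − 4530 = 86
Selection 7: 86 + 510 = 596
Selection 8: 596 + 510 = 1106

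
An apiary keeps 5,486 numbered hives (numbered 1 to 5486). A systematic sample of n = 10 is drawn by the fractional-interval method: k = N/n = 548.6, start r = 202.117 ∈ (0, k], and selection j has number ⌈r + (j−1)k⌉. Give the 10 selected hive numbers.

203, 751, 1300, 1848, 2397, 2946, 3494, 4043, 4591, 5140

j=1: r + 0k = 202.117 → ⌈·⌉ = 203
j=2: r + 1k = 750.717 → ⌈·⌉ = 751
j=3: r + 2k = 1299.317 → ⌈·⌉ = 1300
j=4: r + 3k = 1847.917 → ⌈·⌉ = 1848
j=5: r + 4k = 2396.517 → ⌈·⌉ = 2397
j=6: r + 5k = 2945.117 → ⌈·⌉ = 2946
j=7: r + 6k = 3493.717 → ⌈·⌉ = 3494
j=8: r + 7k = 4042.317 → ⌈·⌉ = 4043
j=9: r + 8k = 4590.917 → ⌈·⌉ = 4591
j=10: r + 9k = 5139.517 → ⌈·⌉ = 5140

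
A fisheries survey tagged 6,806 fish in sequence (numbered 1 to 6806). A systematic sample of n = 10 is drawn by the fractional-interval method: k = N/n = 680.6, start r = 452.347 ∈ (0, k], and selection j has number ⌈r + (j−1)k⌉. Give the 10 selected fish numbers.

j=1: r + 0k = 452.347 → ⌈·⌉ = 453
j=2: r + 1k = 1132.947 → ⌈·⌉ = 1133
j=3: r + 2k = 1813.547 → ⌈·⌉ = 1814
j=4: r + 3k = 2494.147 → ⌈·⌉ = 2495
j=5: r + 4k = 3174.747 → ⌈·⌉ = 3175
j=6: r + 5k = 3855.347 → ⌈·⌉ = 3856
j=7: r + 6k = 4535.947 → ⌈·⌉ = 4536
j=8: r + 7k = 5216.547 → ⌈·⌉ = 5217
j=9: r + 8k = 5897.147 → ⌈·⌉ = 5898
j=10: r + 9k = 6577.747 → ⌈·⌉ = 6578

453, 1133, 1814, 2495, 3175, 3856, 4536, 5217, 5898, 6578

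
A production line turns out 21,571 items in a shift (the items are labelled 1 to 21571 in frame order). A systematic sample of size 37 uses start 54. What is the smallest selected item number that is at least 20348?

k = 21571/37 = 583
Steps past start: ⌈(20348 − 54)/583⌉ = ⌈20294/583⌉ = 35
Selected item: 54 + 35×583 = 20459

20459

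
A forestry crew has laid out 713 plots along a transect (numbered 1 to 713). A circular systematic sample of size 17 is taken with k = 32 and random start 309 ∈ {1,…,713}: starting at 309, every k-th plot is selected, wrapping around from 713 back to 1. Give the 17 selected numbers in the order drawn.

309, 341, 373, 405, 437, 469, 501, 533, 565, 597, 629, 661, 693, 12, 44, 76, 108

Selection 1: 309
Selection 2: 309 + 32 = 341
Selection 3: 341 + 32 = 373
Selection 4: 373 + 32 = 405
Selection 5: 405 + 32 = 437
Selection 6: 437 + 32 = 469
Selection 7: 469 + 32 = 501
Selection 8: 501 + 32 = 533
Selection 9: 533 + 32 = 565
Selection 10: 565 + 32 = 597
Selection 11: 597 + 32 = 629
Selection 12: 629 + 32 = 661
Selection 13: 661 + 32 = 693
Selection 14: 693 + 32 = 725 → 725 − 713 = 12
Selection 15: 12 + 32 = 44
Selection 16: 44 + 32 = 76
Selection 17: 76 + 32 = 108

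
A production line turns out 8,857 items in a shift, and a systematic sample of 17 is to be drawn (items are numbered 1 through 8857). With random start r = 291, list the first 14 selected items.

k = N/n = 8857/17 = 521
item 1: 291
item 2: 291 + 521 = 812
item 3: 812 + 521 = 1333
item 4: 1333 + 521 = 1854
item 5: 1854 + 521 = 2375
item 6: 2375 + 521 = 2896
item 7: 2896 + 521 = 3417
item 8: 3417 + 521 = 3938
item 9: 3938 + 521 = 4459
item 10: 4459 + 521 = 4980
item 11: 4980 + 521 = 5501
item 12: 5501 + 521 = 6022
item 13: 6022 + 521 = 6543
item 14: 6543 + 521 = 7064

291, 812, 1333, 1854, 2375, 2896, 3417, 3938, 4459, 4980, 5501, 6022, 6543, 7064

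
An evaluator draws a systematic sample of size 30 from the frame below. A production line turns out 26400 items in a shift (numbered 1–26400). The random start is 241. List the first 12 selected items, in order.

241, 1121, 2001, 2881, 3761, 4641, 5521, 6401, 7281, 8161, 9041, 9921

k = N/n = 26400/30 = 880
item 1: 241
item 2: 241 + 880 = 1121
item 3: 1121 + 880 = 2001
item 4: 2001 + 880 = 2881
item 5: 2881 + 880 = 3761
item 6: 3761 + 880 = 4641
item 7: 4641 + 880 = 5521
item 8: 5521 + 880 = 6401
item 9: 6401 + 880 = 7281
item 10: 7281 + 880 = 8161
item 11: 8161 + 880 = 9041
item 12: 9041 + 880 = 9921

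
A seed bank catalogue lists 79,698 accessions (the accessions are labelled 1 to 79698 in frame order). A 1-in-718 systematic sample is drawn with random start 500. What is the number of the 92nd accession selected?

k = 718
92nd selection = r + (92−1)·k = 500 + 91×718 = 500 + 65338 = 65838

65838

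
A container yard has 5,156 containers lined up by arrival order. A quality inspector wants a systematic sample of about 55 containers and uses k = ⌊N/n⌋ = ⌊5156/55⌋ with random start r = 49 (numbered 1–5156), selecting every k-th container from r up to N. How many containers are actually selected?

55

k = ⌊5156/55⌋ = 93
Achieved size = ⌊(5156 − 49)/93⌋ + 1 = ⌊5107/93⌋ + 1 = 54 + 1 = 55
(last selection: 49 + 54×93 = 5071 ≤ 5156; next would be 5164 > 5156)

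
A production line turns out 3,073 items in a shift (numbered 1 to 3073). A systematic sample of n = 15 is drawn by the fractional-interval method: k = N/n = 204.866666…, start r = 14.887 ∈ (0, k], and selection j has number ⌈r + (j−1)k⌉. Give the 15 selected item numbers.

j=1: r + 0k = 14.887 → ⌈·⌉ = 15
j=2: r + 1k = 219.753666… → ⌈·⌉ = 220
j=3: r + 2k = 424.620333… → ⌈·⌉ = 425
j=4: r + 3k = 629.487 → ⌈·⌉ = 630
j=5: r + 4k = 834.353666… → ⌈·⌉ = 835
j=6: r + 5k = 1039.220333… → ⌈·⌉ = 1040
j=7: r + 6k = 1244.087 → ⌈·⌉ = 1245
j=8: r + 7k = 1448.953666… → ⌈·⌉ = 1449
j=9: r + 8k = 1653.820333… → ⌈·⌉ = 1654
j=10: r + 9k = 1858.687 → ⌈·⌉ = 1859
j=11: r + 10k = 2063.553666… → ⌈·⌉ = 2064
j=12: r + 11k = 2268.420333… → ⌈·⌉ = 2269
j=13: r + 12k = 2473.287 → ⌈·⌉ = 2474
j=14: r + 13k = 2678.153666… → ⌈·⌉ = 2679
j=15: r + 14k = 2883.020333… → ⌈·⌉ = 2884

15, 220, 425, 630, 835, 1040, 1245, 1449, 1654, 1859, 2064, 2269, 2474, 2679, 2884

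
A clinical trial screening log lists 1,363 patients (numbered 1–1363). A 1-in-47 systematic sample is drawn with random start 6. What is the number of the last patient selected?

k = 47
29th selection = r + (29−1)·k = 6 + 28×47 = 6 + 1316 = 1322

1322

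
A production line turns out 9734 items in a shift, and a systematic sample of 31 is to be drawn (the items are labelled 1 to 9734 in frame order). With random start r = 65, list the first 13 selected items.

65, 379, 693, 1007, 1321, 1635, 1949, 2263, 2577, 2891, 3205, 3519, 3833

k = N/n = 9734/31 = 314
item 1: 65
item 2: 65 + 314 = 379
item 3: 379 + 314 = 693
item 4: 693 + 314 = 1007
item 5: 1007 + 314 = 1321
item 6: 1321 + 314 = 1635
item 7: 1635 + 314 = 1949
item 8: 1949 + 314 = 2263
item 9: 2263 + 314 = 2577
item 10: 2577 + 314 = 2891
item 11: 2891 + 314 = 3205
item 12: 3205 + 314 = 3519
item 13: 3519 + 314 = 3833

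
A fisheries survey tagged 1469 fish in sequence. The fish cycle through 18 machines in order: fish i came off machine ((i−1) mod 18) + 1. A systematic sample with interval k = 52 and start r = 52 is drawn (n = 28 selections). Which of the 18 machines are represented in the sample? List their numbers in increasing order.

2, 4, 6, 8, 10, 12, 14, 16, 18

Consecutive selections differ by k = 52, so their machine numbers differ by 52 mod 18 = 16.
gcd(52, 18) = 2, so the sample visits 18/2 = 9 distinct residues mod 18.
Start 52 is machine 16; the machines hit are 2, 4, 6, 8, 10, 12, 14, 16, 18.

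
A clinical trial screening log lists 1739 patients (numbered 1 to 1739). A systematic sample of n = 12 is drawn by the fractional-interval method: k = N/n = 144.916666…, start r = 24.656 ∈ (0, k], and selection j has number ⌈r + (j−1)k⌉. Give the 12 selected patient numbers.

25, 170, 315, 460, 605, 750, 895, 1040, 1184, 1329, 1474, 1619

j=1: r + 0k = 24.656 → ⌈·⌉ = 25
j=2: r + 1k = 169.572666… → ⌈·⌉ = 170
j=3: r + 2k = 314.489333… → ⌈·⌉ = 315
j=4: r + 3k = 459.406 → ⌈·⌉ = 460
j=5: r + 4k = 604.322666… → ⌈·⌉ = 605
j=6: r + 5k = 749.239333… → ⌈·⌉ = 750
j=7: r + 6k = 894.156 → ⌈·⌉ = 895
j=8: r + 7k = 1039.072666… → ⌈·⌉ = 1040
j=9: r + 8k = 1183.989333… → ⌈·⌉ = 1184
j=10: r + 9k = 1328.906 → ⌈·⌉ = 1329
j=11: r + 10k = 1473.822666… → ⌈·⌉ = 1474
j=12: r + 11k = 1618.739333… → ⌈·⌉ = 1619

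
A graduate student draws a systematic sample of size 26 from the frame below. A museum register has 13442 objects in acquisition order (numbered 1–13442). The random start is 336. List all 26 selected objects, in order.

336, 853, 1370, 1887, 2404, 2921, 3438, 3955, 4472, 4989, 5506, 6023, 6540, 7057, 7574, 8091, 8608, 9125, 9642, 10159, 10676, 11193, 11710, 12227, 12744, 13261

k = N/n = 13442/26 = 517
object 1: 336
object 2: 336 + 517 = 853
object 3: 853 + 517 = 1370
object 4: 1370 + 517 = 1887
object 5: 1887 + 517 = 2404
object 6: 2404 + 517 = 2921
object 7: 2921 + 517 = 3438
object 8: 3438 + 517 = 3955
object 9: 3955 + 517 = 4472
object 10: 4472 + 517 = 4989
object 11: 4989 + 517 = 5506
object 12: 5506 + 517 = 6023
object 13: 6023 + 517 = 6540
object 14: 6540 + 517 = 7057
object 15: 7057 + 517 = 7574
object 16: 7574 + 517 = 8091
object 17: 8091 + 517 = 8608
object 18: 8608 + 517 = 9125
object 19: 9125 + 517 = 9642
object 20: 9642 + 517 = 10159
object 21: 10159 + 517 = 10676
object 22: 10676 + 517 = 11193
object 23: 11193 + 517 = 11710
object 24: 11710 + 517 = 12227
object 25: 12227 + 517 = 12744
object 26: 12744 + 517 = 13261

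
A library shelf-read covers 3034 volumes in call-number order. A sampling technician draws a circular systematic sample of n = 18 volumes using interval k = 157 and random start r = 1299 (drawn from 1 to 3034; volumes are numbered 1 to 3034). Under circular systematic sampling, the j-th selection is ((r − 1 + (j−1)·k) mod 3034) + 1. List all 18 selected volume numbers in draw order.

1299, 1456, 1613, 1770, 1927, 2084, 2241, 2398, 2555, 2712, 2869, 3026, 149, 306, 463, 620, 777, 934

Selection 1: 1299
Selection 2: 1299 + 157 = 1456
Selection 3: 1456 + 157 = 1613
Selection 4: 1613 + 157 = 1770
Selection 5: 1770 + 157 = 1927
Selection 6: 1927 + 157 = 2084
Selection 7: 2084 + 157 = 2241
Selection 8: 2241 + 157 = 2398
Selection 9: 2398 + 157 = 2555
Selection 10: 2555 + 157 = 2712
Selection 11: 2712 + 157 = 2869
Selection 12: 2869 + 157 = 3026
Selection 13: 3026 + 157 = 3183 → 3183 − 3034 = 149
Selection 14: 149 + 157 = 306
Selection 15: 306 + 157 = 463
Selection 16: 463 + 157 = 620
Selection 17: 620 + 157 = 777
Selection 18: 777 + 157 = 934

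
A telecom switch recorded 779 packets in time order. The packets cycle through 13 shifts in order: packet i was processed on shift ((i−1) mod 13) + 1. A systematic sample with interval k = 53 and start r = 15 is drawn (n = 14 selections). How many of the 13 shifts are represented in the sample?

Consecutive selections differ by k = 53, so their shift numbers differ by 53 mod 13 = 1.
gcd(53, 13) = 1, so the sample visits 13/1 = 13 distinct residues mod 13.
Start 15 is shift 2; the shifts hit are 1, 2, 3, 4, 5, 6, 7, 8, 9, 10, 11, 12, 13.

13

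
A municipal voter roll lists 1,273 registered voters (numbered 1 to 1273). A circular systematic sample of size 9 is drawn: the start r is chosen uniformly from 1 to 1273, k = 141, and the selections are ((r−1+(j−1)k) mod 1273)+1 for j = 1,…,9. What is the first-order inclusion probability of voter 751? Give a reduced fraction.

9/1273

For each position j, as r ranges over 1…1273 the j-th selection hits every voter exactly once, so voter 751 is selected for exactly 9 of the 1273 starts.
Inclusion probability = 9/1273.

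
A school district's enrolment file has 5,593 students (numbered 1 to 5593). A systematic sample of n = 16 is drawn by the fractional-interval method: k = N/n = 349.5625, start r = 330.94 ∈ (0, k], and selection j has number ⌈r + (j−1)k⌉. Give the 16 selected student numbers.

j=1: r + 0k = 330.94 → ⌈·⌉ = 331
j=2: r + 1k = 680.5025 → ⌈·⌉ = 681
j=3: r + 2k = 1030.065 → ⌈·⌉ = 1031
j=4: r + 3k = 1379.6275 → ⌈·⌉ = 1380
j=5: r + 4k = 1729.19 → ⌈·⌉ = 1730
j=6: r + 5k = 2078.7525 → ⌈·⌉ = 2079
j=7: r + 6k = 2428.315 → ⌈·⌉ = 2429
j=8: r + 7k = 2777.8775 → ⌈·⌉ = 2778
j=9: r + 8k = 3127.44 → ⌈·⌉ = 3128
j=10: r + 9k = 3477.0025 → ⌈·⌉ = 3478
j=11: r + 10k = 3826.565 → ⌈·⌉ = 3827
j=12: r + 11k = 4176.1275 → ⌈·⌉ = 4177
j=13: r + 12k = 4525.69 → ⌈·⌉ = 4526
j=14: r + 13k = 4875.2525 → ⌈·⌉ = 4876
j=15: r + 14k = 5224.815 → ⌈·⌉ = 5225
j=16: r + 15k = 5574.3775 → ⌈·⌉ = 5575

331, 681, 1031, 1380, 1730, 2079, 2429, 2778, 3128, 3478, 3827, 4177, 4526, 4876, 5225, 5575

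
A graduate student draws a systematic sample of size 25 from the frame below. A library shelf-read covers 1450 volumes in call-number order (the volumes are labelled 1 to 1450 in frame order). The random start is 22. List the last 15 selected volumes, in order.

602, 660, 718, 776, 834, 892, 950, 1008, 1066, 1124, 1182, 1240, 1298, 1356, 1414

k = N/n = 1450/25 = 58
11th selection = 22 + 10×58 = 602
12th: 602 + 58 = 660
13th: 660 + 58 = 718
14th: 718 + 58 = 776
15th: 776 + 58 = 834
16th: 834 + 58 = 892
17th: 892 + 58 = 950
18th: 950 + 58 = 1008
19th: 1008 + 58 = 1066
20th: 1066 + 58 = 1124
21st: 1124 + 58 = 1182
22nd: 1182 + 58 = 1240
23rd: 1240 + 58 = 1298
24th: 1298 + 58 = 1356
25th: 1356 + 58 = 1414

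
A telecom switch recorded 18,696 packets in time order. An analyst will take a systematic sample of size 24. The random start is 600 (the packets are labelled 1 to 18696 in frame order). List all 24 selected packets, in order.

600, 1379, 2158, 2937, 3716, 4495, 5274, 6053, 6832, 7611, 8390, 9169, 9948, 10727, 11506, 12285, 13064, 13843, 14622, 15401, 16180, 16959, 17738, 18517

k = N/n = 18696/24 = 779
packet 1: 600
packet 2: 600 + 779 = 1379
packet 3: 1379 + 779 = 2158
packet 4: 2158 + 779 = 2937
packet 5: 2937 + 779 = 3716
packet 6: 3716 + 779 = 4495
packet 7: 4495 + 779 = 5274
packet 8: 5274 + 779 = 6053
packet 9: 6053 + 779 = 6832
packet 10: 6832 + 779 = 7611
packet 11: 7611 + 779 = 8390
packet 12: 8390 + 779 = 9169
packet 13: 9169 + 779 = 9948
packet 14: 9948 + 779 = 10727
packet 15: 10727 + 779 = 11506
packet 16: 11506 + 779 = 12285
packet 17: 12285 + 779 = 13064
packet 18: 13064 + 779 = 13843
packet 19: 13843 + 779 = 14622
packet 20: 14622 + 779 = 15401
packet 21: 15401 + 779 = 16180
packet 22: 16180 + 779 = 16959
packet 23: 16959 + 779 = 17738
packet 24: 17738 + 779 = 18517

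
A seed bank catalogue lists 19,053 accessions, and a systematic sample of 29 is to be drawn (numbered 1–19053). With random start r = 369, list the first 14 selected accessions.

k = N/n = 19053/29 = 657
accession 1: 369
accession 2: 369 + 657 = 1026
accession 3: 1026 + 657 = 1683
accession 4: 1683 + 657 = 2340
accession 5: 2340 + 657 = 2997
accession 6: 2997 + 657 = 3654
accession 7: 3654 + 657 = 4311
accession 8: 4311 + 657 = 4968
accession 9: 4968 + 657 = 5625
accession 10: 5625 + 657 = 6282
accession 11: 6282 + 657 = 6939
accession 12: 6939 + 657 = 7596
accession 13: 7596 + 657 = 8253
accession 14: 8253 + 657 = 8910

369, 1026, 1683, 2340, 2997, 3654, 4311, 4968, 5625, 6282, 6939, 7596, 8253, 8910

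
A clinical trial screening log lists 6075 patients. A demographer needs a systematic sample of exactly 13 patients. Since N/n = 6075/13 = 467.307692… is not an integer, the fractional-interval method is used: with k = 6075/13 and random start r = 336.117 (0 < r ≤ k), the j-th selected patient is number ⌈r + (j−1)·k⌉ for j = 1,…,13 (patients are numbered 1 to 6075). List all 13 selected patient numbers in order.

j=1: r + 0k = 336.117 → ⌈·⌉ = 337
j=2: r + 1k = 803.424692… → ⌈·⌉ = 804
j=3: r + 2k = 1270.732384… → ⌈·⌉ = 1271
j=4: r + 3k = 1738.040076… → ⌈·⌉ = 1739
j=5: r + 4k = 2205.347769… → ⌈·⌉ = 2206
j=6: r + 5k = 2672.655461… → ⌈·⌉ = 2673
j=7: r + 6k = 3139.963153… → ⌈·⌉ = 3140
j=8: r + 7k = 3607.270846… → ⌈·⌉ = 3608
j=9: r + 8k = 4074.578538… → ⌈·⌉ = 4075
j=10: r + 9k = 4541.886230… → ⌈·⌉ = 4542
j=11: r + 10k = 5009.193923… → ⌈·⌉ = 5010
j=12: r + 11k = 5476.501615… → ⌈·⌉ = 5477
j=13: r + 12k = 5943.809307… → ⌈·⌉ = 5944

337, 804, 1271, 1739, 2206, 2673, 3140, 3608, 4075, 4542, 5010, 5477, 5944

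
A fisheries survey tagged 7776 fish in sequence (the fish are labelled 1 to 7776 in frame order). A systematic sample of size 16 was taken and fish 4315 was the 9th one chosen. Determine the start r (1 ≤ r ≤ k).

427

k = 7776/16 = 486
r = 4315 − (9−1)×486 = 4315 − 3888 = 427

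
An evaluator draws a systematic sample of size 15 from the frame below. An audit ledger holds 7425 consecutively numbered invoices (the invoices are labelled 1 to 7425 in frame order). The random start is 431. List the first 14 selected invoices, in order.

431, 926, 1421, 1916, 2411, 2906, 3401, 3896, 4391, 4886, 5381, 5876, 6371, 6866

k = N/n = 7425/15 = 495
invoice 1: 431
invoice 2: 431 + 495 = 926
invoice 3: 926 + 495 = 1421
invoice 4: 1421 + 495 = 1916
invoice 5: 1916 + 495 = 2411
invoice 6: 2411 + 495 = 2906
invoice 7: 2906 + 495 = 3401
invoice 8: 3401 + 495 = 3896
invoice 9: 3896 + 495 = 4391
invoice 10: 4391 + 495 = 4886
invoice 11: 4886 + 495 = 5381
invoice 12: 5381 + 495 = 5876
invoice 13: 5876 + 495 = 6371
invoice 14: 6371 + 495 = 6866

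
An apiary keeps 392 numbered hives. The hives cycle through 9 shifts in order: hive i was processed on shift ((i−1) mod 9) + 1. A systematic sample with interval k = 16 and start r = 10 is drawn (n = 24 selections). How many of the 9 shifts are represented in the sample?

Consecutive selections differ by k = 16, so their shift numbers differ by 16 mod 9 = 7.
gcd(16, 9) = 1, so the sample visits 9/1 = 9 distinct residues mod 9.
Start 10 is shift 1; the shifts hit are 1, 2, 3, 4, 5, 6, 7, 8, 9.

9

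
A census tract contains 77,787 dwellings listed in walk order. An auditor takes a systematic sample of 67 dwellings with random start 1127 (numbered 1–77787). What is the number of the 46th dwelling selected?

53372

k = 77787/67 = 1161
46th selection = r + (46−1)·k = 1127 + 45×1161 = 1127 + 52245 = 53372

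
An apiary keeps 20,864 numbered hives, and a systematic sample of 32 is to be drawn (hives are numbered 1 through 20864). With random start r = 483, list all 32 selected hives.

k = N/n = 20864/32 = 652
hive 1: 483
hive 2: 483 + 652 = 1135
hive 3: 1135 + 652 = 1787
hive 4: 1787 + 652 = 2439
hive 5: 2439 + 652 = 3091
hive 6: 3091 + 652 = 3743
hive 7: 3743 + 652 = 4395
hive 8: 4395 + 652 = 5047
hive 9: 5047 + 652 = 5699
hive 10: 5699 + 652 = 6351
hive 11: 6351 + 652 = 7003
hive 12: 7003 + 652 = 7655
hive 13: 7655 + 652 = 8307
hive 14: 8307 + 652 = 8959
hive 15: 8959 + 652 = 9611
hive 16: 9611 + 652 = 10263
hive 17: 10263 + 652 = 10915
hive 18: 10915 + 652 = 11567
hive 19: 11567 + 652 = 12219
hive 20: 12219 + 652 = 12871
hive 21: 12871 + 652 = 13523
hive 22: 13523 + 652 = 14175
hive 23: 14175 + 652 = 14827
hive 24: 14827 + 652 = 15479
hive 25: 15479 + 652 = 16131
hive 26: 16131 + 652 = 16783
hive 27: 16783 + 652 = 17435
hive 28: 17435 + 652 = 18087
hive 29: 18087 + 652 = 18739
hive 30: 18739 + 652 = 19391
hive 31: 19391 + 652 = 20043
hive 32: 20043 + 652 = 20695

483, 1135, 1787, 2439, 3091, 3743, 4395, 5047, 5699, 6351, 7003, 7655, 8307, 8959, 9611, 10263, 10915, 11567, 12219, 12871, 13523, 14175, 14827, 15479, 16131, 16783, 17435, 18087, 18739, 19391, 20043, 20695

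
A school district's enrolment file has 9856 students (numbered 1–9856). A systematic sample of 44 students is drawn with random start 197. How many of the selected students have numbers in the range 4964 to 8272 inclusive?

k = 9856/44 = 224
First selection ≥ 4964: 197 + ⌈(4964−197)/224⌉·224 = 197 + 22×224 = 5125
Last selection ≤ 8272: 197 + ⌊(8272−197)/224⌋·224 = 197 + 36×224 = 8261
Count = 36 − 22 + 1 = 15

15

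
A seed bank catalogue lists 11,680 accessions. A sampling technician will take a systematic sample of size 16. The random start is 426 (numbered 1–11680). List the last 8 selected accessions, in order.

6266, 6996, 7726, 8456, 9186, 9916, 10646, 11376

k = N/n = 11680/16 = 730
9th selection = 426 + 8×730 = 6266
10th: 6266 + 730 = 6996
11th: 6996 + 730 = 7726
12th: 7726 + 730 = 8456
13th: 8456 + 730 = 9186
14th: 9186 + 730 = 9916
15th: 9916 + 730 = 10646
16th: 10646 + 730 = 11376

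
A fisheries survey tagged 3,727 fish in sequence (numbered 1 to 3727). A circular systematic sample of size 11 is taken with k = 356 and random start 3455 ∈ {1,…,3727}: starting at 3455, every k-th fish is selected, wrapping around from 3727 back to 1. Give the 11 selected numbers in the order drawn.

3455, 84, 440, 796, 1152, 1508, 1864, 2220, 2576, 2932, 3288

Selection 1: 3455
Selection 2: 3455 + 356 = 3811 → 3811 − 3727 = 84
Selection 3: 84 + 356 = 440
Selection 4: 440 + 356 = 796
Selection 5: 796 + 356 = 1152
Selection 6: 1152 + 356 = 1508
Selection 7: 1508 + 356 = 1864
Selection 8: 1864 + 356 = 2220
Selection 9: 2220 + 356 = 2576
Selection 10: 2576 + 356 = 2932
Selection 11: 2932 + 356 = 3288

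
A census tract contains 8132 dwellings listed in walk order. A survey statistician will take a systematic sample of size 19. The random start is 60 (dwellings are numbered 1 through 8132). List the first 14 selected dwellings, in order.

60, 488, 916, 1344, 1772, 2200, 2628, 3056, 3484, 3912, 4340, 4768, 5196, 5624

k = N/n = 8132/19 = 428
dwelling 1: 60
dwelling 2: 60 + 428 = 488
dwelling 3: 488 + 428 = 916
dwelling 4: 916 + 428 = 1344
dwelling 5: 1344 + 428 = 1772
dwelling 6: 1772 + 428 = 2200
dwelling 7: 2200 + 428 = 2628
dwelling 8: 2628 + 428 = 3056
dwelling 9: 3056 + 428 = 3484
dwelling 10: 3484 + 428 = 3912
dwelling 11: 3912 + 428 = 4340
dwelling 12: 4340 + 428 = 4768
dwelling 13: 4768 + 428 = 5196
dwelling 14: 5196 + 428 = 5624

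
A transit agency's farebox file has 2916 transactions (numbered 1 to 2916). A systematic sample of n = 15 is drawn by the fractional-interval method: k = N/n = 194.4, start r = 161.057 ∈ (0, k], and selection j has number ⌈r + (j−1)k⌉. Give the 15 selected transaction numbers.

162, 356, 550, 745, 939, 1134, 1328, 1522, 1717, 1911, 2106, 2300, 2494, 2689, 2883

j=1: r + 0k = 161.057 → ⌈·⌉ = 162
j=2: r + 1k = 355.457 → ⌈·⌉ = 356
j=3: r + 2k = 549.857 → ⌈·⌉ = 550
j=4: r + 3k = 744.257 → ⌈·⌉ = 745
j=5: r + 4k = 938.657 → ⌈·⌉ = 939
j=6: r + 5k = 1133.057 → ⌈·⌉ = 1134
j=7: r + 6k = 1327.457 → ⌈·⌉ = 1328
j=8: r + 7k = 1521.857 → ⌈·⌉ = 1522
j=9: r + 8k = 1716.257 → ⌈·⌉ = 1717
j=10: r + 9k = 1910.657 → ⌈·⌉ = 1911
j=11: r + 10k = 2105.057 → ⌈·⌉ = 2106
j=12: r + 11k = 2299.457 → ⌈·⌉ = 2300
j=13: r + 12k = 2493.857 → ⌈·⌉ = 2494
j=14: r + 13k = 2688.257 → ⌈·⌉ = 2689
j=15: r + 14k = 2882.657 → ⌈·⌉ = 2883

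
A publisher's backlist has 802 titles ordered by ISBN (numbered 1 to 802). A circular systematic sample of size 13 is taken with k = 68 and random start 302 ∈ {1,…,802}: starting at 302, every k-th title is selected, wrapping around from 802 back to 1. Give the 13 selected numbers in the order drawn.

Selection 1: 302
Selection 2: 302 + 68 = 370
Selection 3: 370 + 68 = 438
Selection 4: 438 + 68 = 506
Selection 5: 506 + 68 = 574
Selection 6: 574 + 68 = 642
Selection 7: 642 + 68 = 710
Selection 8: 710 + 68 = 778
Selection 9: 778 + 68 = 846 → 846 − 802 = 44
Selection 10: 44 + 68 = 112
Selection 11: 112 + 68 = 180
Selection 12: 180 + 68 = 248
Selection 13: 248 + 68 = 316

302, 370, 438, 506, 574, 642, 710, 778, 44, 112, 180, 248, 316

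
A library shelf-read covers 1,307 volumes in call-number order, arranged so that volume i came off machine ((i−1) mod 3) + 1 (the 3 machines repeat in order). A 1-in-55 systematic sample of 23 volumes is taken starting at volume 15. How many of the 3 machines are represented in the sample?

Consecutive selections differ by k = 55, so their machine numbers differ by 55 mod 3 = 1.
gcd(55, 3) = 1, so the sample visits 3/1 = 3 distinct residues mod 3.
Start 15 is machine 3; the machines hit are 1, 2, 3.

3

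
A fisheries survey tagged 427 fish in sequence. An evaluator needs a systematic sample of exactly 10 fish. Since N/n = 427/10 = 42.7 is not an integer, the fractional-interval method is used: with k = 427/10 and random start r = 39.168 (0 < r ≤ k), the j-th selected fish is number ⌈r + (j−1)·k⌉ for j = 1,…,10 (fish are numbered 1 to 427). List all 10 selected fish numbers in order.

40, 82, 125, 168, 210, 253, 296, 339, 381, 424

j=1: r + 0k = 39.168 → ⌈·⌉ = 40
j=2: r + 1k = 81.868 → ⌈·⌉ = 82
j=3: r + 2k = 124.568 → ⌈·⌉ = 125
j=4: r + 3k = 167.268 → ⌈·⌉ = 168
j=5: r + 4k = 209.968 → ⌈·⌉ = 210
j=6: r + 5k = 252.668 → ⌈·⌉ = 253
j=7: r + 6k = 295.368 → ⌈·⌉ = 296
j=8: r + 7k = 338.068 → ⌈·⌉ = 339
j=9: r + 8k = 380.768 → ⌈·⌉ = 381
j=10: r + 9k = 423.468 → ⌈·⌉ = 424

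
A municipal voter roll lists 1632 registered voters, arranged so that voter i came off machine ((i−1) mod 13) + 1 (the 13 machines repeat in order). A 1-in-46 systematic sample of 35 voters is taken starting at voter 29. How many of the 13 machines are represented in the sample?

13

Consecutive selections differ by k = 46, so their machine numbers differ by 46 mod 13 = 7.
gcd(46, 13) = 1, so the sample visits 13/1 = 13 distinct residues mod 13.
Start 29 is machine 3; the machines hit are 1, 2, 3, 4, 5, 6, 7, 8, 9, 10, 11, 12, 13.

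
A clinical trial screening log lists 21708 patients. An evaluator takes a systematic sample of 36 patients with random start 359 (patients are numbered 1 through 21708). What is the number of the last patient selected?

21464

k = 21708/36 = 603
36th selection = r + (36−1)·k = 359 + 35×603 = 359 + 21105 = 21464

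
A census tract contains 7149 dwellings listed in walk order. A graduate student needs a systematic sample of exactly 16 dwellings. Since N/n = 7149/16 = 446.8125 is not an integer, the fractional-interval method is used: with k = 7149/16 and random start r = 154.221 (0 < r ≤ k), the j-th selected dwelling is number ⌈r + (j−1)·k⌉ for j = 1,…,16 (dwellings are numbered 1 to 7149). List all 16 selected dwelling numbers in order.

155, 602, 1048, 1495, 1942, 2389, 2836, 3282, 3729, 4176, 4623, 5070, 5516, 5963, 6410, 6857

j=1: r + 0k = 154.221 → ⌈·⌉ = 155
j=2: r + 1k = 601.0335 → ⌈·⌉ = 602
j=3: r + 2k = 1047.846 → ⌈·⌉ = 1048
j=4: r + 3k = 1494.6585 → ⌈·⌉ = 1495
j=5: r + 4k = 1941.471 → ⌈·⌉ = 1942
j=6: r + 5k = 2388.2835 → ⌈·⌉ = 2389
j=7: r + 6k = 2835.096 → ⌈·⌉ = 2836
j=8: r + 7k = 3281.9085 → ⌈·⌉ = 3282
j=9: r + 8k = 3728.721 → ⌈·⌉ = 3729
j=10: r + 9k = 4175.5335 → ⌈·⌉ = 4176
j=11: r + 10k = 4622.346 → ⌈·⌉ = 4623
j=12: r + 11k = 5069.1585 → ⌈·⌉ = 5070
j=13: r + 12k = 5515.971 → ⌈·⌉ = 5516
j=14: r + 13k = 5962.7835 → ⌈·⌉ = 5963
j=15: r + 14k = 6409.596 → ⌈·⌉ = 6410
j=16: r + 15k = 6856.4085 → ⌈·⌉ = 6857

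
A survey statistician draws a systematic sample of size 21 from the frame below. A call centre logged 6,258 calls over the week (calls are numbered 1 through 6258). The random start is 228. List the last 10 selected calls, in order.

3506, 3804, 4102, 4400, 4698, 4996, 5294, 5592, 5890, 6188

k = N/n = 6258/21 = 298
12th selection = 228 + 11×298 = 3506
13th: 3506 + 298 = 3804
14th: 3804 + 298 = 4102
15th: 4102 + 298 = 4400
16th: 4400 + 298 = 4698
17th: 4698 + 298 = 4996
18th: 4996 + 298 = 5294
19th: 5294 + 298 = 5592
20th: 5592 + 298 = 5890
21st: 5890 + 298 = 6188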